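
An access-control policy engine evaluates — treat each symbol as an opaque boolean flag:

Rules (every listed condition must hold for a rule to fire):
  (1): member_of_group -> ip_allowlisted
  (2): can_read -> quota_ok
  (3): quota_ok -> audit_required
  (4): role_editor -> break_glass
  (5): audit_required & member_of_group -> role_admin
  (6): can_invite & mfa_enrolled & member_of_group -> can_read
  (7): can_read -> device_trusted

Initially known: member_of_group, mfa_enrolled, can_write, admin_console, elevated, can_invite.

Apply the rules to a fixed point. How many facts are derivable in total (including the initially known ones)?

12

Round 1 fires (1), (6), giving ip_allowlisted, can_read.
Round 2 fires (2), (7), giving quota_ok, device_trusted.
Round 3 fires (3), giving audit_required.
Round 4 fires (5), giving role_admin.
Closure: {admin_console, audit_required, can_invite, can_read, can_write, device_trusted, elevated, ip_allowlisted, member_of_group, mfa_enrolled, quota_ok, role_admin} — 12 facts.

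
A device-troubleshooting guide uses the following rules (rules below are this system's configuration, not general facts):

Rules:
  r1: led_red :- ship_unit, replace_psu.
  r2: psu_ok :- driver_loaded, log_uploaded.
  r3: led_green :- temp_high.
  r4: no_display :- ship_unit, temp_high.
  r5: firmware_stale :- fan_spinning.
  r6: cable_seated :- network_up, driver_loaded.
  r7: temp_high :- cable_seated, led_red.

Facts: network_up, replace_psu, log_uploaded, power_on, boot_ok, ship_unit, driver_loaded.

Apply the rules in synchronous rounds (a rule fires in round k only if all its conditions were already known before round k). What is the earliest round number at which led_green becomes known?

3

Round 1: r1 [led_red :- ship_unit, replace_psu.]; r2 [psu_ok :- driver_loaded, log_uploaded.]; r6 [cable_seated :- network_up, driver_loaded.]. New: led_red, psu_ok, cable_seated.
Round 2: r7 [temp_high :- cable_seated, led_red.]. New: temp_high.
Round 3: r3 [led_green :- temp_high.]; r4 [no_display :- ship_unit, temp_high.]. New: led_green, no_display.
led_green first appears in round 3.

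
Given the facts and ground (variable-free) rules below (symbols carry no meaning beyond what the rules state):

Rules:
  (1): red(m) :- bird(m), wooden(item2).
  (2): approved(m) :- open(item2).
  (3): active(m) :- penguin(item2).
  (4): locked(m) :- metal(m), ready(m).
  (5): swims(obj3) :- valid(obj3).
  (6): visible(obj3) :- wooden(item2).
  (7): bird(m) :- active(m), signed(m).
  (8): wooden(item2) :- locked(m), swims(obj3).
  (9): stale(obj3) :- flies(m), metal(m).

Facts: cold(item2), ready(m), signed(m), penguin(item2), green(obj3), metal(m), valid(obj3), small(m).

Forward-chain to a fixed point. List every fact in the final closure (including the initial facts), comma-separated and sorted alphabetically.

Round 1: (3) [active(m) :- penguin(item2).]; (4) [locked(m) :- metal(m), ready(m).]; (5) [swims(obj3) :- valid(obj3).]. Adds active(m), locked(m), swims(obj3).
Round 2: (7) [bird(m) :- active(m), signed(m).]; (8) [wooden(item2) :- locked(m), swims(obj3).]. Adds bird(m), wooden(item2).
Round 3: (1) [red(m) :- bird(m), wooden(item2).]; (6) [visible(obj3) :- wooden(item2).]. Adds red(m), visible(obj3).

active(m), bird(m), cold(item2), green(obj3), locked(m), metal(m), penguin(item2), ready(m), red(m), signed(m), small(m), swims(obj3), valid(obj3), visible(obj3), wooden(item2)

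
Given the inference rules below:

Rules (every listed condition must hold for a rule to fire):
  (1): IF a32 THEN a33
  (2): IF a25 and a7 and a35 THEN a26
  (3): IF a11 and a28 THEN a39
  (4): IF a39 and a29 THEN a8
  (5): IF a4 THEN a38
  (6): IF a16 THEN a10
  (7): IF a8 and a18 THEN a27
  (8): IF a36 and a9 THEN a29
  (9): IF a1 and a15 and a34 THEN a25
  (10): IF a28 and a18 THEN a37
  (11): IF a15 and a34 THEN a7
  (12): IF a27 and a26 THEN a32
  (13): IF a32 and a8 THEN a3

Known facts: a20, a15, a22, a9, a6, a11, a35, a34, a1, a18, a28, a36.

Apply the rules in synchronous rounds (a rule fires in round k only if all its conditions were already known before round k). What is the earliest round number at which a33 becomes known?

Round 1 fires (3), (8), (9), (10), (11), giving a39, a29, a25, a37, a7.
Round 2 fires (2), (4), giving a26, a8.
Round 3 fires (7), giving a27.
Round 4 fires (12), giving a32.
Round 5 fires (1), (13), giving a33, a3.
a33 first appears in round 5.

5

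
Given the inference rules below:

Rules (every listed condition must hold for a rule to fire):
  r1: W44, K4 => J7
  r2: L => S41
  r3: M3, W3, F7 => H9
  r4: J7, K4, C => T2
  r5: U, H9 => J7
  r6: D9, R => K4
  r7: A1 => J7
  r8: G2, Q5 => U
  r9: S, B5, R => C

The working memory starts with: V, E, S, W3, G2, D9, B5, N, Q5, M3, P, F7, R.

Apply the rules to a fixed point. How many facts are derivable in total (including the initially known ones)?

19

[1] r3 [M3, W3, F7 => H9]; r6 [D9, R => K4]; r8 [G2, Q5 => U]; r9 [S, B5, R => C]. ⇒ new: H9, K4, U, C.
[2] r5 [U, H9 => J7]. ⇒ new: J7.
[3] r4 [J7, K4, C => T2]. ⇒ new: T2.
Closure: {B5, C, D9, E, F7, G2, H9, J7, K4, M3, N, P, Q5, R, S, T2, U, V, W3} — 19 facts.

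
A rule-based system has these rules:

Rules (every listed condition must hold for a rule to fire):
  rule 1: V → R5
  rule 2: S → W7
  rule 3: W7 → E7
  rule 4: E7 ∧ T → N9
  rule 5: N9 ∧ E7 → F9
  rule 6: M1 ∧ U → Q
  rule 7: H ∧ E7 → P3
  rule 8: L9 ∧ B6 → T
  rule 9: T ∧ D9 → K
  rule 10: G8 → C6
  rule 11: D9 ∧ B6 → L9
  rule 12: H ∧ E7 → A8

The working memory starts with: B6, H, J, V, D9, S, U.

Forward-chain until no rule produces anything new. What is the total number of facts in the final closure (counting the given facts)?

Round 1: rule 1 [V → R5]; rule 2 [S → W7]; rule 11 [D9 ∧ B6 → L9]. New: R5, W7, L9.
Round 2: rule 3 [W7 → E7]; rule 8 [L9 ∧ B6 → T]. New: E7, T.
Round 3: rule 4 [E7 ∧ T → N9]; rule 7 [H ∧ E7 → P3]; rule 9 [T ∧ D9 → K]; rule 12 [H ∧ E7 → A8]. New: N9, P3, K, A8.
Round 4: rule 5 [N9 ∧ E7 → F9]. New: F9.
Closure: {A8, B6, D9, E7, F9, H, J, K, L9, N9, P3, R5, S, T, U, V, W7} — 17 facts.

17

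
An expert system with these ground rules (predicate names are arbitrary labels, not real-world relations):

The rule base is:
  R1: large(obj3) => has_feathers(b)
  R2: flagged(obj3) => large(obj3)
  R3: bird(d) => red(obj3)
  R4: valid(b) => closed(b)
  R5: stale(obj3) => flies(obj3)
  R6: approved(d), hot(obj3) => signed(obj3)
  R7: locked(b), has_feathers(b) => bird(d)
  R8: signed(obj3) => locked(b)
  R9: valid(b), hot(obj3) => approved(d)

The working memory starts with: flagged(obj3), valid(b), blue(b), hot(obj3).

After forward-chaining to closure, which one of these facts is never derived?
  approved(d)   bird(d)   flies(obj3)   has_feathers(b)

flies(obj3)

Round 1 — R2, R4, R9, derive large(obj3), closed(b), approved(d).
Round 2 — R1, R6, derive has_feathers(b), signed(obj3).
Round 3 — R8, derive locked(b).
Round 4 — R7, derive bird(d).
Round 5 — R3, derive red(obj3).
Derived: bird(d) (round 4), has_feathers(b) (round 2), approved(d) (round 1). flies(obj3) never appears in any round.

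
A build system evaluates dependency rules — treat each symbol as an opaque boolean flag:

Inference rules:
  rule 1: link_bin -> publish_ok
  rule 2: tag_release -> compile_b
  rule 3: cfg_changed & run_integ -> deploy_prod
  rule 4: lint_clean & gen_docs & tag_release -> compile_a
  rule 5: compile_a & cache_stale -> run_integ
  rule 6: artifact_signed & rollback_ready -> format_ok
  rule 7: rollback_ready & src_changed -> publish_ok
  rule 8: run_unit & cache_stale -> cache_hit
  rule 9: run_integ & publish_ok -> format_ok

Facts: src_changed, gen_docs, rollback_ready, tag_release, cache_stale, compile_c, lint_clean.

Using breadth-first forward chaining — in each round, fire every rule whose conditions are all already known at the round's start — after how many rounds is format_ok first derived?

3

Round 1: rule 2 [tag_release -> compile_b]; rule 4 [lint_clean & gen_docs & tag_release -> compile_a]; rule 7 [rollback_ready & src_changed -> publish_ok]. New: compile_b, compile_a, publish_ok.
Round 2: rule 5 [compile_a & cache_stale -> run_integ]. New: run_integ.
Round 3: rule 9 [run_integ & publish_ok -> format_ok]. New: format_ok.
format_ok first appears in round 3.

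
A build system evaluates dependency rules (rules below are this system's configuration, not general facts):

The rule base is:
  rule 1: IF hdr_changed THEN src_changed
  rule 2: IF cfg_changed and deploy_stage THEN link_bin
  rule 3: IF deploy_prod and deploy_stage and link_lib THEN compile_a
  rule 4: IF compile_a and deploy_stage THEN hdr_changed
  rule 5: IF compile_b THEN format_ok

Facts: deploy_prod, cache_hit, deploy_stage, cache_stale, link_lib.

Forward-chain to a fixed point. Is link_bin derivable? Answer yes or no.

no

[1] rule 3 [IF deploy_prod and deploy_stage and link_lib THEN compile_a]. ⇒ new: compile_a.
[2] rule 4 [IF compile_a and deploy_stage THEN hdr_changed]. ⇒ new: hdr_changed.
[3] rule 1 [IF hdr_changed THEN src_changed]. ⇒ new: src_changed.
Fixed point reached. link_bin is concluded only by rule 2; rule 2 needs cfg_changed (never derived).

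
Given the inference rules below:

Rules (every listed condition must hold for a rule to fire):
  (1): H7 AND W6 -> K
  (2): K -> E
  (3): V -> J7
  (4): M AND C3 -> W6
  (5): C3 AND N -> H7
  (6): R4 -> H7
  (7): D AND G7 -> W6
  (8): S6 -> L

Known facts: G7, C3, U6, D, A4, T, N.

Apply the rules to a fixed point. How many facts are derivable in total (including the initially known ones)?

Round 1 — (5), (7), derive H7, W6.
Round 2 — (1), derive K.
Round 3 — (2), derive E.
Closure: {A4, C3, D, E, G7, H7, K, N, T, U6, W6} — 11 facts.

11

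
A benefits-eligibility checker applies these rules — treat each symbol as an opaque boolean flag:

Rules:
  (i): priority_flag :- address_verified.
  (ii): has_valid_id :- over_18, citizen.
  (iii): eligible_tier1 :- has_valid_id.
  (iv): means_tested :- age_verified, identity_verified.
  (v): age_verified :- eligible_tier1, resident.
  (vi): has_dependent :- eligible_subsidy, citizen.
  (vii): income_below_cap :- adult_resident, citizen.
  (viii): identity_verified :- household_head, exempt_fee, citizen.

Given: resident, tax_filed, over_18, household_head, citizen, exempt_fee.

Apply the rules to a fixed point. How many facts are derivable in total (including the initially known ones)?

Round 1 fires (ii), (viii), giving has_valid_id, identity_verified.
Round 2 fires (iii), giving eligible_tier1.
Round 3 fires (v), giving age_verified.
Round 4 fires (iv), giving means_tested.
Closure: {age_verified, citizen, eligible_tier1, exempt_fee, has_valid_id, household_head, identity_verified, means_tested, over_18, resident, tax_filed} — 11 facts.

11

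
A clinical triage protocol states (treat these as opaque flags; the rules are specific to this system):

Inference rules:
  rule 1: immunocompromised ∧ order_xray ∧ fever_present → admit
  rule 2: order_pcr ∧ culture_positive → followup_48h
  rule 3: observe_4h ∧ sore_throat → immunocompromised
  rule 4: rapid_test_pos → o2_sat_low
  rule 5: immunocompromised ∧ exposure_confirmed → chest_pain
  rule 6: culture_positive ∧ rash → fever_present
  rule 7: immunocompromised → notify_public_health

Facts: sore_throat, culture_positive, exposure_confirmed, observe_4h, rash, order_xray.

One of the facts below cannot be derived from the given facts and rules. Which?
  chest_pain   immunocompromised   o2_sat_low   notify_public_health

Round 1: rule 3 [observe_4h ∧ sore_throat → immunocompromised]; rule 6 [culture_positive ∧ rash → fever_present]. New: immunocompromised, fever_present.
Round 2: rule 1 [immunocompromised ∧ order_xray ∧ fever_present → admit]; rule 5 [immunocompromised ∧ exposure_confirmed → chest_pain]; rule 7 [immunocompromised → notify_public_health]. New: admit, chest_pain, notify_public_health.
Derived: notify_public_health (round 2), chest_pain (round 2), immunocompromised (round 1). o2_sat_low never appears in any round.

o2_sat_low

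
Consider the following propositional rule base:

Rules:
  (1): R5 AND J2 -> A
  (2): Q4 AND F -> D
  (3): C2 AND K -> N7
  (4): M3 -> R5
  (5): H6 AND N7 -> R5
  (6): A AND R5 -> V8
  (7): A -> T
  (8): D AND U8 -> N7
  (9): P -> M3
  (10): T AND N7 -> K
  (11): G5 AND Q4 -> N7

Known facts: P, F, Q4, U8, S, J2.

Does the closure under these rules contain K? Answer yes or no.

Round 1 — (2), (9), derive D, M3.
Round 2 — (4), (8), derive R5, N7.
Round 3 — (1), derive A.
Round 4 — (6), (7), derive V8, T.
Round 5 — (10), derive K.
K appears in round 5, so it is derivable.

yes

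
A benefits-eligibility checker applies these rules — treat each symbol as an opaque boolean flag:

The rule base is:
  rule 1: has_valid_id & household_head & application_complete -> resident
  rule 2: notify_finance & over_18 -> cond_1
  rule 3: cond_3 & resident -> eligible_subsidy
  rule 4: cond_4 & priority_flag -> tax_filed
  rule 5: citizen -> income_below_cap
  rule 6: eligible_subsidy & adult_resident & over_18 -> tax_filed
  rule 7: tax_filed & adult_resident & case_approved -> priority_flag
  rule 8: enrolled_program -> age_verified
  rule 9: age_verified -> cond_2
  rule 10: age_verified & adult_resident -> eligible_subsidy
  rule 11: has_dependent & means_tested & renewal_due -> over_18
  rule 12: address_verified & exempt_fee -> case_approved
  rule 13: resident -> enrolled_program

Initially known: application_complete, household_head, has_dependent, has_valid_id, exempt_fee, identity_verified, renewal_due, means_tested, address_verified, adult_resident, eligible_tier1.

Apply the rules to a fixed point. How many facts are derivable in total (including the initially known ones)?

20

[1] rule 1 [has_valid_id & household_head & application_complete -> resident]; rule 11 [has_dependent & means_tested & renewal_due -> over_18]; rule 12 [address_verified & exempt_fee -> case_approved]. ⇒ new: resident, over_18, case_approved.
[2] rule 13 [resident -> enrolled_program]. ⇒ new: enrolled_program.
[3] rule 8 [enrolled_program -> age_verified]. ⇒ new: age_verified.
[4] rule 9 [age_verified -> cond_2]; rule 10 [age_verified & adult_resident -> eligible_subsidy]. ⇒ new: cond_2, eligible_subsidy.
[5] rule 6 [eligible_subsidy & adult_resident & over_18 -> tax_filed]. ⇒ new: tax_filed.
[6] rule 7 [tax_filed & adult_resident & case_approved -> priority_flag]. ⇒ new: priority_flag.
Closure: {address_verified, adult_resident, age_verified, application_complete, case_approved, cond_2, eligible_subsidy, eligible_tier1, enrolled_program, exempt_fee, has_dependent, has_valid_id, household_head, identity_verified, means_tested, over_18, priority_flag, renewal_due, resident, tax_filed} — 20 facts.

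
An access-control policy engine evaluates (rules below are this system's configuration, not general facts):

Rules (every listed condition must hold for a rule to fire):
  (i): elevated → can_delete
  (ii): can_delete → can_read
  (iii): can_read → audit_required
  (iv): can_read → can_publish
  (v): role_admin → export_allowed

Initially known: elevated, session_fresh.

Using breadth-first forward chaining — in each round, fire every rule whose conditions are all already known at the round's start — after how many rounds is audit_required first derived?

3

Round 1: (i) [elevated → can_delete]. Adds can_delete.
Round 2: (ii) [can_delete → can_read]. Adds can_read.
Round 3: (iii) [can_read → audit_required]; (iv) [can_read → can_publish]. Adds audit_required, can_publish.
audit_required first appears in round 3.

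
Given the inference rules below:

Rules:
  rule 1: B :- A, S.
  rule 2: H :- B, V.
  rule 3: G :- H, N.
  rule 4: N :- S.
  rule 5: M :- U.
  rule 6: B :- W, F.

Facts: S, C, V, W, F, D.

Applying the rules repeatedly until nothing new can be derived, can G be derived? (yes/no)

yes

Round 1 fires rule 4, rule 6, giving N, B.
Round 2 fires rule 2, giving H.
Round 3 fires rule 3, giving G.
G appears in round 3, so it is derivable.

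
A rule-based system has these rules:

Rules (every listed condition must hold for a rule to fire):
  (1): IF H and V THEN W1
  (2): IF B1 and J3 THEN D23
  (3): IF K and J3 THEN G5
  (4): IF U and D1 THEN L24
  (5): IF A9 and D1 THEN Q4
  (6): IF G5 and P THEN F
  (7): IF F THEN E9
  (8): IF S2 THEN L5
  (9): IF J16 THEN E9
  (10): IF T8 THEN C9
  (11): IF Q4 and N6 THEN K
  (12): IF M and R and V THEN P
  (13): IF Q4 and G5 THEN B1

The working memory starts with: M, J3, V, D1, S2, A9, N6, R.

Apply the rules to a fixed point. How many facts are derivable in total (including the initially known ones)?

Round 1: (5) [IF A9 and D1 THEN Q4]; (8) [IF S2 THEN L5]; (12) [IF M and R and V THEN P]. New: Q4, L5, P.
Round 2: (11) [IF Q4 and N6 THEN K]. New: K.
Round 3: (3) [IF K and J3 THEN G5]. New: G5.
Round 4: (6) [IF G5 and P THEN F]; (13) [IF Q4 and G5 THEN B1]. New: F, B1.
Round 5: (2) [IF B1 and J3 THEN D23]; (7) [IF F THEN E9]. New: D23, E9.
Closure: {A9, B1, D1, D23, E9, F, G5, J3, K, L5, M, N6, P, Q4, R, S2, V} — 17 facts.

17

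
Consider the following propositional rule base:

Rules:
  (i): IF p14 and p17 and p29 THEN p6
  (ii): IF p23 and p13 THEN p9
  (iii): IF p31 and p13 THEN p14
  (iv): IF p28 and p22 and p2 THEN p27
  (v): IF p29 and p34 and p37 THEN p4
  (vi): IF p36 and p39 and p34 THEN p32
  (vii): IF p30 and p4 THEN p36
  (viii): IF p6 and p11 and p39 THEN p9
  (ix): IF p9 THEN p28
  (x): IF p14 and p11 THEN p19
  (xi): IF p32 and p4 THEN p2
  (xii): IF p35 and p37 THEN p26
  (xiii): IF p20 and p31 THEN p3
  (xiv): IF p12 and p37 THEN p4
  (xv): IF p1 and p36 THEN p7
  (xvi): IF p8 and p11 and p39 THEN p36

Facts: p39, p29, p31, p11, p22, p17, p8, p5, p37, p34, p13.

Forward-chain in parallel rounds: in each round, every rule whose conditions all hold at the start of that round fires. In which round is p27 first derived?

Round 1 fires (iii), (v), (xvi), giving p14, p4, p36.
Round 2 fires (i), (vi), (x), giving p6, p32, p19.
Round 3 fires (viii), (xi), giving p9, p2.
Round 4 fires (ix), giving p28.
Round 5 fires (iv), giving p27.
p27 first appears in round 5.

5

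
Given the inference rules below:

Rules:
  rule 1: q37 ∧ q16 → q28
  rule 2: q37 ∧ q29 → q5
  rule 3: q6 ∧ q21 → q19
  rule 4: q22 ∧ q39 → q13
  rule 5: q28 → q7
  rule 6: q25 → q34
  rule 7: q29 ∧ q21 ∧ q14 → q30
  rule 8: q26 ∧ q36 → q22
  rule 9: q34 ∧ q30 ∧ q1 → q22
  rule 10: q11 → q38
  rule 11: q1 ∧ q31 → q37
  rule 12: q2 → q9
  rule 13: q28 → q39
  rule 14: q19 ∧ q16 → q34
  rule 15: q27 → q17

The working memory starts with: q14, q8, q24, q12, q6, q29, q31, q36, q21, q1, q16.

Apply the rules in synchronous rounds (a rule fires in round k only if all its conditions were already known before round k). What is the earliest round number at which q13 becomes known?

4

Round 1 fires rule 3, rule 7, rule 11, giving q19, q30, q37.
Round 2 fires rule 1, rule 2, rule 14, giving q28, q5, q34.
Round 3 fires rule 5, rule 9, rule 13, giving q7, q22, q39.
Round 4 fires rule 4, giving q13.
q13 first appears in round 4.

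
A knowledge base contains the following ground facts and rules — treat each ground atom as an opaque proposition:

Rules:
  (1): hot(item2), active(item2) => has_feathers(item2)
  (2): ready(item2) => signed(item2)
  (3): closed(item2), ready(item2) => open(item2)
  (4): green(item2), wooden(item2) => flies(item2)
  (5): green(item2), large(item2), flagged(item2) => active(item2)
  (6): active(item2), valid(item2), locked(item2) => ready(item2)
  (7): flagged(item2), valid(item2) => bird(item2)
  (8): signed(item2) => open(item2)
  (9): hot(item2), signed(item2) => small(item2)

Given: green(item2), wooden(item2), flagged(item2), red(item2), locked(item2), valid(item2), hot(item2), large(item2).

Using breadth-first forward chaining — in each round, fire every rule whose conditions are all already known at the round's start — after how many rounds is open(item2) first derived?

Round 1 fires (4), (5), (7), giving flies(item2), active(item2), bird(item2).
Round 2 fires (1), (6), giving has_feathers(item2), ready(item2).
Round 3 fires (2), giving signed(item2).
Round 4 fires (8), (9), giving open(item2), small(item2).
open(item2) first appears in round 4.

4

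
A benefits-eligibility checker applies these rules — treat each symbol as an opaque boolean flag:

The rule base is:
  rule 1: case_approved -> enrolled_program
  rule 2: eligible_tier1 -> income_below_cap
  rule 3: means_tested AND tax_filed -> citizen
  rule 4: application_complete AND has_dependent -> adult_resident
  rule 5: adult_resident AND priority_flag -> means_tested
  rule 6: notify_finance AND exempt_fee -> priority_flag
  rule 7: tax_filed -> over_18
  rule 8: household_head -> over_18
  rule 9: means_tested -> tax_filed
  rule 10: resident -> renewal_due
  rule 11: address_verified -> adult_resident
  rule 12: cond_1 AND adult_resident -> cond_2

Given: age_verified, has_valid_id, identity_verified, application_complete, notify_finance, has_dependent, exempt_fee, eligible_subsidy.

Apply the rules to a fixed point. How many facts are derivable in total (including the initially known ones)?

14

Round 1 — rule 4, rule 6, derive adult_resident, priority_flag.
Round 2 — rule 5, derive means_tested.
Round 3 — rule 9, derive tax_filed.
Round 4 — rule 3, rule 7, derive citizen, over_18.
Closure: {adult_resident, age_verified, application_complete, citizen, eligible_subsidy, exempt_fee, has_dependent, has_valid_id, identity_verified, means_tested, notify_finance, over_18, priority_flag, tax_filed} — 14 facts.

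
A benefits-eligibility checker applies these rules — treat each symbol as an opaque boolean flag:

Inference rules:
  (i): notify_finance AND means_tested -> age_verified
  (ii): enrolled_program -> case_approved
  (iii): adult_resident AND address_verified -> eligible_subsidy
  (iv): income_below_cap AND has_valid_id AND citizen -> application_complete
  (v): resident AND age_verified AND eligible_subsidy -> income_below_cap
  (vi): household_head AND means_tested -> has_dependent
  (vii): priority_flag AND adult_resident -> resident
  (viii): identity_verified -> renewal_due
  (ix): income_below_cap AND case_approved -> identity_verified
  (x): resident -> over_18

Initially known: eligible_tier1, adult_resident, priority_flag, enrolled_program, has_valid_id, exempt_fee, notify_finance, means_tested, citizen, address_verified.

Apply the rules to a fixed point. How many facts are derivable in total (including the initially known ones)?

Round 1 — (i), (ii), (iii), (vii), derive age_verified, case_approved, eligible_subsidy, resident.
Round 2 — (v), (x), derive income_below_cap, over_18.
Round 3 — (iv), (ix), derive application_complete, identity_verified.
Round 4 — (viii), derive renewal_due.
Closure: {address_verified, adult_resident, age_verified, application_complete, case_approved, citizen, eligible_subsidy, eligible_tier1, enrolled_program, exempt_fee, has_valid_id, identity_verified, income_below_cap, means_tested, notify_finance, over_18, priority_flag, renewal_due, resident} — 19 facts.

19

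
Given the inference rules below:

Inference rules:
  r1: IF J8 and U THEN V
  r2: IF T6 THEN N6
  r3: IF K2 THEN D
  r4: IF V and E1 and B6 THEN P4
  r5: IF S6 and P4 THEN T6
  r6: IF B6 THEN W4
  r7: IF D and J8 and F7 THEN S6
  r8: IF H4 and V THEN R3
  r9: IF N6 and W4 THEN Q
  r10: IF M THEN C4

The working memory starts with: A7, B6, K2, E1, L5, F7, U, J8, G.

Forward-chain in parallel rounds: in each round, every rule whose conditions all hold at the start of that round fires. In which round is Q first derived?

Round 1: r1 [IF J8 and U THEN V]; r3 [IF K2 THEN D]; r6 [IF B6 THEN W4]. Adds V, D, W4.
Round 2: r4 [IF V and E1 and B6 THEN P4]; r7 [IF D and J8 and F7 THEN S6]. Adds P4, S6.
Round 3: r5 [IF S6 and P4 THEN T6]. Adds T6.
Round 4: r2 [IF T6 THEN N6]. Adds N6.
Round 5: r9 [IF N6 and W4 THEN Q]. Adds Q.
Q first appears in round 5.

5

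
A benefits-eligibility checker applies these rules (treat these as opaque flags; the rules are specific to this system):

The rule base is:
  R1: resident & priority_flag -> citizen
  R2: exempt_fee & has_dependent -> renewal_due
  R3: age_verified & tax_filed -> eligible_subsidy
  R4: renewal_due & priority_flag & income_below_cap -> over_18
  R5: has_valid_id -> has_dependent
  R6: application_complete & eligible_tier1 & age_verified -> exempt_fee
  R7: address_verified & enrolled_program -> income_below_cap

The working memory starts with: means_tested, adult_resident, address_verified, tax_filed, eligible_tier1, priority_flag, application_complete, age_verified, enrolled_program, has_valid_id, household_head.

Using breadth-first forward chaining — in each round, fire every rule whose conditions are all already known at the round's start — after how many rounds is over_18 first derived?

3

Round 1: R3 [age_verified & tax_filed -> eligible_subsidy]; R5 [has_valid_id -> has_dependent]; R6 [application_complete & eligible_tier1 & age_verified -> exempt_fee]; R7 [address_verified & enrolled_program -> income_below_cap]. New: eligible_subsidy, has_dependent, exempt_fee, income_below_cap.
Round 2: R2 [exempt_fee & has_dependent -> renewal_due]. New: renewal_due.
Round 3: R4 [renewal_due & priority_flag & income_below_cap -> over_18]. New: over_18.
over_18 first appears in round 3.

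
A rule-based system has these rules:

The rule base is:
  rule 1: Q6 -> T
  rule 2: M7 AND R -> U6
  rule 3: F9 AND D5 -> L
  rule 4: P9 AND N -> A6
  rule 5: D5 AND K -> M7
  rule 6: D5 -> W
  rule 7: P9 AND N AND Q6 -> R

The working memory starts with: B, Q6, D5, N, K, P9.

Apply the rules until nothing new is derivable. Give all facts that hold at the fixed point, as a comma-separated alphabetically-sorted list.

A6, B, D5, K, M7, N, P9, Q6, R, T, U6, W

[1] rule 1 [Q6 -> T]; rule 4 [P9 AND N -> A6]; rule 5 [D5 AND K -> M7]; rule 6 [D5 -> W]; rule 7 [P9 AND N AND Q6 -> R]. ⇒ new: T, A6, M7, W, R.
[2] rule 2 [M7 AND R -> U6]. ⇒ new: U6.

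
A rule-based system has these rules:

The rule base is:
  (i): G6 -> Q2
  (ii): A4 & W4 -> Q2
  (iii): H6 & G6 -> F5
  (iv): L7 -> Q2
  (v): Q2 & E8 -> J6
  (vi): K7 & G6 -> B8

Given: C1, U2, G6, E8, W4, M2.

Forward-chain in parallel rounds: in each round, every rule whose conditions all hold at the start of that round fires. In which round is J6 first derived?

Round 1 — (i), derive Q2.
Round 2 — (v), derive J6.
J6 first appears in round 2.

2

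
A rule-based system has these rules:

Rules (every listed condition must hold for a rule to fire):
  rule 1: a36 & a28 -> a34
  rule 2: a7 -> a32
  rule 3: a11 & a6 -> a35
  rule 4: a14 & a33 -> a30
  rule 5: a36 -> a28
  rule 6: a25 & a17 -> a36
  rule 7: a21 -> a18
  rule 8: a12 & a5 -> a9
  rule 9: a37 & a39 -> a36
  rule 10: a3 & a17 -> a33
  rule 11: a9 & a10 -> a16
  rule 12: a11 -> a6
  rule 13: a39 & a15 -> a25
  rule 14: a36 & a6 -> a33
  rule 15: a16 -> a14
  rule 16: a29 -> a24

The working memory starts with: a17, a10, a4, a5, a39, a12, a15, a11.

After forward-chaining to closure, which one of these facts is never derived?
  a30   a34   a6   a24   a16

Round 1: rule 8 [a12 & a5 -> a9]; rule 12 [a11 -> a6]; rule 13 [a39 & a15 -> a25]. New: a9, a6, a25.
Round 2: rule 3 [a11 & a6 -> a35]; rule 6 [a25 & a17 -> a36]; rule 11 [a9 & a10 -> a16]. New: a35, a36, a16.
Round 3: rule 5 [a36 -> a28]; rule 14 [a36 & a6 -> a33]; rule 15 [a16 -> a14]. New: a28, a33, a14.
Round 4: rule 1 [a36 & a28 -> a34]; rule 4 [a14 & a33 -> a30]. New: a34, a30.
Derived: a30 (round 4), a6 (round 1), a16 (round 2), a34 (round 4). a24 never appears in any round.

a24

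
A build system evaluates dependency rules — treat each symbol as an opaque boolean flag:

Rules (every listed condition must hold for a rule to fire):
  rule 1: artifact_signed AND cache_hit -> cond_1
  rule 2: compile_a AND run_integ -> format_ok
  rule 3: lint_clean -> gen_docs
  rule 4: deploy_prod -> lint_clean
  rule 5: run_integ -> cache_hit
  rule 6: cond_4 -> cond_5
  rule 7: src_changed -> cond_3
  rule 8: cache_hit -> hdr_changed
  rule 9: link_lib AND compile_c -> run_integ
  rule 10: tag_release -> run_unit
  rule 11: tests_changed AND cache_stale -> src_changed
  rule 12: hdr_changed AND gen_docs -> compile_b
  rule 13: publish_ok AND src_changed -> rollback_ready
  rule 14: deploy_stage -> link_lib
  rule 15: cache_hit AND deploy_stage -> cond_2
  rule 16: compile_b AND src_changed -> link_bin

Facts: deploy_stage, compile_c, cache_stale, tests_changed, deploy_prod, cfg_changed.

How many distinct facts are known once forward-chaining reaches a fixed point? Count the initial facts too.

17

[1] rule 4 [deploy_prod -> lint_clean]; rule 11 [tests_changed AND cache_stale -> src_changed]; rule 14 [deploy_stage -> link_lib]. ⇒ new: lint_clean, src_changed, link_lib.
[2] rule 3 [lint_clean -> gen_docs]; rule 7 [src_changed -> cond_3]; rule 9 [link_lib AND compile_c -> run_integ]. ⇒ new: gen_docs, cond_3, run_integ.
[3] rule 5 [run_integ -> cache_hit]. ⇒ new: cache_hit.
[4] rule 8 [cache_hit -> hdr_changed]; rule 15 [cache_hit AND deploy_stage -> cond_2]. ⇒ new: hdr_changed, cond_2.
[5] rule 12 [hdr_changed AND gen_docs -> compile_b]. ⇒ new: compile_b.
[6] rule 16 [compile_b AND src_changed -> link_bin]. ⇒ new: link_bin.
Closure: {cache_hit, cache_stale, cfg_changed, compile_b, compile_c, cond_2, cond_3, deploy_prod, deploy_stage, gen_docs, hdr_changed, link_bin, link_lib, lint_clean, run_integ, src_changed, tests_changed} — 17 facts.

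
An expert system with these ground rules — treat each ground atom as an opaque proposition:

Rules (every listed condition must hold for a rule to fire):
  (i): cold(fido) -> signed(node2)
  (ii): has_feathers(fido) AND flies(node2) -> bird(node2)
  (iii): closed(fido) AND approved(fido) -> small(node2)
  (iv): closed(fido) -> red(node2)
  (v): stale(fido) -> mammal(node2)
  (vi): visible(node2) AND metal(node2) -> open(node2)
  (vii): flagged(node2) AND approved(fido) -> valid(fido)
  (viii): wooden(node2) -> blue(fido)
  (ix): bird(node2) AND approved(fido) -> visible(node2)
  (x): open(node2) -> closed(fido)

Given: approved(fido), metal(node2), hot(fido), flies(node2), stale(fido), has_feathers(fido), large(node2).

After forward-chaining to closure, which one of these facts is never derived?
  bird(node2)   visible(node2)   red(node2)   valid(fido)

valid(fido)

Round 1 fires (ii), (v), giving bird(node2), mammal(node2).
Round 2 fires (ix), giving visible(node2).
Round 3 fires (vi), giving open(node2).
Round 4 fires (x), giving closed(fido).
Round 5 fires (iii), (iv), giving small(node2), red(node2).
Derived: visible(node2) (round 2), red(node2) (round 5), bird(node2) (round 1). valid(fido) never appears in any round.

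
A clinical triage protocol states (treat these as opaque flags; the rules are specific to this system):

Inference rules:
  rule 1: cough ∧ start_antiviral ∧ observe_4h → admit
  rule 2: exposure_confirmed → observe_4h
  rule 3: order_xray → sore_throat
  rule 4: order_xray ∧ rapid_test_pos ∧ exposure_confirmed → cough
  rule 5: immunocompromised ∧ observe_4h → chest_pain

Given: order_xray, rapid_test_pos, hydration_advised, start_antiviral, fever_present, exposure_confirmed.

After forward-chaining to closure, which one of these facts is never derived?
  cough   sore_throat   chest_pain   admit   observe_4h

chest_pain

[1] rule 2 [exposure_confirmed → observe_4h]; rule 3 [order_xray → sore_throat]; rule 4 [order_xray ∧ rapid_test_pos ∧ exposure_confirmed → cough]. ⇒ new: observe_4h, sore_throat, cough.
[2] rule 1 [cough ∧ start_antiviral ∧ observe_4h → admit]. ⇒ new: admit.
Derived: admit (round 2), observe_4h (round 1), sore_throat (round 1), cough (round 1). chest_pain never appears in any round.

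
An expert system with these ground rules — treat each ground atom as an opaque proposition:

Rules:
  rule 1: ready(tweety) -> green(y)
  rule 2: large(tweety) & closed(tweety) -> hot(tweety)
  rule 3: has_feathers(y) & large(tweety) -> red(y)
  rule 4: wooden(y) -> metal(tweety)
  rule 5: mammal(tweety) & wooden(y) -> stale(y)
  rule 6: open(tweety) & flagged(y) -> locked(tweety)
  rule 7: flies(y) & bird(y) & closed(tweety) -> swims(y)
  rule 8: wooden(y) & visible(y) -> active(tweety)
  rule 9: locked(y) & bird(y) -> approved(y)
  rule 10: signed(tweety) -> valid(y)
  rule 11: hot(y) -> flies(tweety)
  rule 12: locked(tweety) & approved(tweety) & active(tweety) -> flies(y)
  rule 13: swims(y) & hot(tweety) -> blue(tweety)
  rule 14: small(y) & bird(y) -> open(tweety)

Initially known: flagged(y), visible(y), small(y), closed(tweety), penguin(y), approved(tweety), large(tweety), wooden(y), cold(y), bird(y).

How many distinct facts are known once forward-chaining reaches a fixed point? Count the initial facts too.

Round 1 — rule 2, rule 4, rule 8, rule 14, derive hot(tweety), metal(tweety), active(tweety), open(tweety).
Round 2 — rule 6, derive locked(tweety).
Round 3 — rule 12, derive flies(y).
Round 4 — rule 7, derive swims(y).
Round 5 — rule 13, derive blue(tweety).
Closure: {active(tweety), approved(tweety), bird(y), blue(tweety), closed(tweety), cold(y), flagged(y), flies(y), hot(tweety), large(tweety), locked(tweety), metal(tweety), open(tweety), penguin(y), small(y), swims(y), visible(y), wooden(y)} — 18 facts.

18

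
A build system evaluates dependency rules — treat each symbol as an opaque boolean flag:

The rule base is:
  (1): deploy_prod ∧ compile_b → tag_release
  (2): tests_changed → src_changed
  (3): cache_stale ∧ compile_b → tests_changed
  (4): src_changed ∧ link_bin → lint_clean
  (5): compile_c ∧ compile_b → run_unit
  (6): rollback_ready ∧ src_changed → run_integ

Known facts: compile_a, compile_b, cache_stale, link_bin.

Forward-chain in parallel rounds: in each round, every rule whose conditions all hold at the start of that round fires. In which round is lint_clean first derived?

3

Round 1 — (3), derive tests_changed.
Round 2 — (2), derive src_changed.
Round 3 — (4), derive lint_clean.
lint_clean first appears in round 3.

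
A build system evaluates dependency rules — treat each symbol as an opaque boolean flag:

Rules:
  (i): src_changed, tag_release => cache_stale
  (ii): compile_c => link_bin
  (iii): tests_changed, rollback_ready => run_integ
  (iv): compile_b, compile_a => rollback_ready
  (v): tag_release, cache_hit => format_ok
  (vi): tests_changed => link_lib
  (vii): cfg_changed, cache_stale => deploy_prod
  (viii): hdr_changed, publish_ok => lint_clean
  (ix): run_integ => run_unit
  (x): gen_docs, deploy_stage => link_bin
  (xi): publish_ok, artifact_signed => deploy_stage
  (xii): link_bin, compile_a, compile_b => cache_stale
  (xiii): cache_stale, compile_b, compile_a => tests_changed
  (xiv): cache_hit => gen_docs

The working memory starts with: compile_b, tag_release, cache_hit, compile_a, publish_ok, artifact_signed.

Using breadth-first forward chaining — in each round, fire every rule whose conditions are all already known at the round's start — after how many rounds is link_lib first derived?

Round 1: (iv) [compile_b, compile_a => rollback_ready]; (v) [tag_release, cache_hit => format_ok]; (xi) [publish_ok, artifact_signed => deploy_stage]; (xiv) [cache_hit => gen_docs]. New: rollback_ready, format_ok, deploy_stage, gen_docs.
Round 2: (x) [gen_docs, deploy_stage => link_bin]. New: link_bin.
Round 3: (xii) [link_bin, compile_a, compile_b => cache_stale]. New: cache_stale.
Round 4: (xiii) [cache_stale, compile_b, compile_a => tests_changed]. New: tests_changed.
Round 5: (iii) [tests_changed, rollback_ready => run_integ]; (vi) [tests_changed => link_lib]. New: run_integ, link_lib.
link_lib first appears in round 5.

5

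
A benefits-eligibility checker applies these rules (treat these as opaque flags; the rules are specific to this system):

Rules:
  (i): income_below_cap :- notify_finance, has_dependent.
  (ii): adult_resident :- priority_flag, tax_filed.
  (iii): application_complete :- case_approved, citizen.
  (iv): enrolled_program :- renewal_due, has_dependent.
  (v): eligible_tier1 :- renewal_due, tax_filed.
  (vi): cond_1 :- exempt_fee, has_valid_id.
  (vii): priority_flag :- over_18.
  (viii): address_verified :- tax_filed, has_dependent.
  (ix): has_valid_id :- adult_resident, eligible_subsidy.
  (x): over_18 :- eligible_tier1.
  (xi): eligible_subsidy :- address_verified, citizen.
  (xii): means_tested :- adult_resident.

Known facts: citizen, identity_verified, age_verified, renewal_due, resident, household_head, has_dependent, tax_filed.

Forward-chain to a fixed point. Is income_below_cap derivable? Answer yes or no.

Round 1 fires (iv), (v), (viii), giving enrolled_program, eligible_tier1, address_verified.
Round 2 fires (x), (xi), giving over_18, eligible_subsidy.
Round 3 fires (vii), giving priority_flag.
Round 4 fires (ii), giving adult_resident.
Round 5 fires (ix), (xii), giving has_valid_id, means_tested.
Fixed point reached. income_below_cap is concluded only by (i); (i) needs notify_finance (never derived).

no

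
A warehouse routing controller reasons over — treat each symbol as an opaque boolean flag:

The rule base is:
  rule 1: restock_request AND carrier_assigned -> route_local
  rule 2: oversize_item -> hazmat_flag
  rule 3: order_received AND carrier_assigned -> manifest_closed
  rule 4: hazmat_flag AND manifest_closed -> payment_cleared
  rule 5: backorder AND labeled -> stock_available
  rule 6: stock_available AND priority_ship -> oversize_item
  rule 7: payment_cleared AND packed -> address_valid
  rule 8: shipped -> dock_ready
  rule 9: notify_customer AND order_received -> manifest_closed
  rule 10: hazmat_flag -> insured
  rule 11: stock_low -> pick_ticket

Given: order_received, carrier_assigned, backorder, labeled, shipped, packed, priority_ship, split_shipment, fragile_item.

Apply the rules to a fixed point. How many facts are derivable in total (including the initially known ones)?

Round 1: rule 3 [order_received AND carrier_assigned -> manifest_closed]; rule 5 [backorder AND labeled -> stock_available]; rule 8 [shipped -> dock_ready]. Adds manifest_closed, stock_available, dock_ready.
Round 2: rule 6 [stock_available AND priority_ship -> oversize_item]. Adds oversize_item.
Round 3: rule 2 [oversize_item -> hazmat_flag]. Adds hazmat_flag.
Round 4: rule 4 [hazmat_flag AND manifest_closed -> payment_cleared]; rule 10 [hazmat_flag -> insured]. Adds payment_cleared, insured.
Round 5: rule 7 [payment_cleared AND packed -> address_valid]. Adds address_valid.
Closure: {address_valid, backorder, carrier_assigned, dock_ready, fragile_item, hazmat_flag, insured, labeled, manifest_closed, order_received, oversize_item, packed, payment_cleared, priority_ship, shipped, split_shipment, stock_available} — 17 facts.

17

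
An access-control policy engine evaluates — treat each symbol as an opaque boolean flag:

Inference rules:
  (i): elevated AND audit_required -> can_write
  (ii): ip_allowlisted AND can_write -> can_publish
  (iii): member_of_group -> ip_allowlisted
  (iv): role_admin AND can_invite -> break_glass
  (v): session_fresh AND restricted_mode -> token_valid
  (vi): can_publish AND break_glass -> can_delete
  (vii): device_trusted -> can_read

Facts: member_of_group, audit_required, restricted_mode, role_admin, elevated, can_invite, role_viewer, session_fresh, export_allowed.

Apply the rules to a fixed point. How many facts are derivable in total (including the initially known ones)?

15

Round 1 fires (i), (iii), (iv), (v), giving can_write, ip_allowlisted, break_glass, token_valid.
Round 2 fires (ii), giving can_publish.
Round 3 fires (vi), giving can_delete.
Closure: {audit_required, break_glass, can_delete, can_invite, can_publish, can_write, elevated, export_allowed, ip_allowlisted, member_of_group, restricted_mode, role_admin, role_viewer, session_fresh, token_valid} — 15 facts.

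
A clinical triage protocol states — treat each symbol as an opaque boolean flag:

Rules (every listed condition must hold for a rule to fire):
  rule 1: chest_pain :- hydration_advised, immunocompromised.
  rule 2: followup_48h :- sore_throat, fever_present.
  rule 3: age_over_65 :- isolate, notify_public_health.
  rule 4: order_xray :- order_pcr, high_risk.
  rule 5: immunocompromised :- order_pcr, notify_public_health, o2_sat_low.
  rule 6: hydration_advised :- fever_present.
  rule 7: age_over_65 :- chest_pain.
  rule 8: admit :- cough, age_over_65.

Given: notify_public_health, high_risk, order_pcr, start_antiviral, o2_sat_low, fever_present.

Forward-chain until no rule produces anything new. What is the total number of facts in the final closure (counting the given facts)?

Round 1: rule 4 [order_xray :- order_pcr, high_risk.]; rule 5 [immunocompromised :- order_pcr, notify_public_health, o2_sat_low.]; rule 6 [hydration_advised :- fever_present.]. New: order_xray, immunocompromised, hydration_advised.
Round 2: rule 1 [chest_pain :- hydration_advised, immunocompromised.]. New: chest_pain.
Round 3: rule 7 [age_over_65 :- chest_pain.]. New: age_over_65.
Closure: {age_over_65, chest_pain, fever_present, high_risk, hydration_advised, immunocompromised, notify_public_health, o2_sat_low, order_pcr, order_xray, start_antiviral} — 11 facts.

11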